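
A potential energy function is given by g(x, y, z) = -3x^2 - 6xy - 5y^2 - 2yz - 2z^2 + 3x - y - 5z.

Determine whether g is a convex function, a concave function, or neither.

g is quadratic, so its Hessian is the constant matrix H = [[-6, -6, 0], [-6, -10, -2], [0, -2, -4]].
Leading principal minors: -6, 24, -72.
Signs alternate −, +, − ⇒ H ≺ 0 ⇒ concave.

concave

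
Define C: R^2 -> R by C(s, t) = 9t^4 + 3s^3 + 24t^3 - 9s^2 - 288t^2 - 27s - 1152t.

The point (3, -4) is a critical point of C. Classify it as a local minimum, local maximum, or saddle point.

The mixed partial ∂²C/∂s∂t is 0, so the Hessian at any point is diag(C_ss, C_tt) = diag(18(s - 1), 36(3t^2 + 4t - 16)).
At (3, -4): H = diag(36, 576).
Both eigenvalues are positive, so H is positive definite: a local minimum.

local minimum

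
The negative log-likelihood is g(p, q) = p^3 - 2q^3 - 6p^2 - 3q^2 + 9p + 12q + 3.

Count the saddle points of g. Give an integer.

g separates as a function of p plus a function of q, so ∇g=0 decouples.
∂g/∂p = 3(p - 3)(p - 1) = 0 at p ∈ {1, 3}; ∂g/∂q = -6(q - 1)(q + 2) = 0 at q ∈ {-2, 1}.
The Hessian is diagonal: diag(g_pp, g_qq). Second derivatives: g_pp(1)=-6, g_pp(3)=6; g_qq(-2)=18, g_qq(1)=-18.
Saddle points occur where the two diagonal entries have opposite signs: (1, -2), (3, 1). Count: 2.

2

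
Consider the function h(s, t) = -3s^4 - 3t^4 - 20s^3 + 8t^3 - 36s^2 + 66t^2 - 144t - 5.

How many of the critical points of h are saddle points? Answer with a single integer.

4

h separates as a function of s plus a function of t, so ∇h=0 decouples.
∂h/∂s = -12s(s + 2)(s + 3) = 0 at s ∈ {-3, -2, 0}; ∂h/∂t = -12(t - 4)(t - 1)(t + 3) = 0 at t ∈ {-3, 1, 4}.
The Hessian is diagonal: diag(h_ss, h_tt). Second derivatives: h_ss(-3)=-36, h_ss(-2)=24, h_ss(0)=-72; h_tt(-3)=-336, h_tt(1)=144, h_tt(4)=-252.
Saddle points occur where the two diagonal entries have opposite signs: (-3, 1), (-2, -3), (-2, 4), (0, 1). Count: 4.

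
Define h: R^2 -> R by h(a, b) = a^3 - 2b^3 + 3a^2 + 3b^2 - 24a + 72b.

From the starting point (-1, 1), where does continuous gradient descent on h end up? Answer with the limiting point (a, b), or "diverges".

h is separable, so gradient descent decouples: a follows -∂h/∂a, b follows -∂h/∂b.
∂h/∂a = 3(a - 2)(a + 4); at a=-1 this is -27, so a increases.
∂h/∂b = -6(b - 4)(b + 3); at b=1 this is 72, so b decreases.
a converges to its nearest critical value 2 (a local min of the a-part); b converges to -3. The iterate converges to (2, -3).

(2, -3)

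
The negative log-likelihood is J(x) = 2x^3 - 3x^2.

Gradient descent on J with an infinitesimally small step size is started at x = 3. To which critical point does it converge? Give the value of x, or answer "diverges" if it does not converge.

J'(x) = 6x(x - 1), so J'(3) = 36.
Gradient descent moves in the -J' direction, i.e. x is decreasing.
The nearest critical point in that direction is x = 1, where J'' = 6 > 0 (a local minimum). The iterate converges there.

1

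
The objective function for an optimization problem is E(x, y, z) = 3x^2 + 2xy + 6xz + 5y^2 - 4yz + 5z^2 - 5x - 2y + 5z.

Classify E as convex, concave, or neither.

E is quadratic, so its Hessian is the constant matrix H = [[6, 2, 6], [2, 10, -4], [6, -4, 10]].
Leading principal minors: 6, 56, 8.
All positive ⇒ H ≻ 0 ⇒ convex.

convex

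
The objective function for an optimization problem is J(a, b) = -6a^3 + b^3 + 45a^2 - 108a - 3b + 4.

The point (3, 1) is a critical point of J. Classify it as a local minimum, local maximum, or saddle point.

saddle point

The mixed partial ∂²J/∂a∂b is 0, so the Hessian at any point is diag(J_aa, J_bb) = diag(18(-2a + 5), 6b).
At (3, 1): H = diag(-18, 6).
The eigenvalues have opposite signs, so H is indefinite: a saddle point.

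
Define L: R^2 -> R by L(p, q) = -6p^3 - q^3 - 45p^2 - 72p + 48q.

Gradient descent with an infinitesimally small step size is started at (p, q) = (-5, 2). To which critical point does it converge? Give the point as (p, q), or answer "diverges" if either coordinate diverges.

L is separable, so gradient descent decouples: p follows -∂L/∂p, q follows -∂L/∂q.
∂L/∂p = -18(p + 1)(p + 4); at p=-5 this is -72, so p increases.
∂L/∂q = -3(q - 4)(q + 4); at q=2 this is 36, so q decreases.
p converges to its nearest critical value -4 (a local min of the p-part); q converges to -4. The iterate converges to (-4, -4).

(-4, -4)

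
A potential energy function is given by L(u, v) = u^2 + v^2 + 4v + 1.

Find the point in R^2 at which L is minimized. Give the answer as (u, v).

(0, -2)

L(u,v) separates as P(u) + Q(v) + 1, so its minimum is min P + min Q + 1.
P'(u) = 2u vanishes at u ∈ {0}; Q'(v) = 2v + 4 vanishes at v ∈ {-2}.
Local minima of P (where P''>0): P(0)=0. Local minima of Q: Q(-2)=-4.
So the global minimum of L is P(0) + Q(-2) + 1 = 0 − 4 + 1 = -3, attained at (0, -2).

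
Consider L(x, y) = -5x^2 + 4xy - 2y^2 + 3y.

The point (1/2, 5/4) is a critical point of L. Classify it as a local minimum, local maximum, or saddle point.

The Hessian of L is constant: H = [[-10, 4], [4, -4]].
det(H) = (-10)·(-4) − 4² = 24.
det(H) > 0 and tr(H) = -14 < 0, so H is negative definite and the point is a local maximum.

local maximum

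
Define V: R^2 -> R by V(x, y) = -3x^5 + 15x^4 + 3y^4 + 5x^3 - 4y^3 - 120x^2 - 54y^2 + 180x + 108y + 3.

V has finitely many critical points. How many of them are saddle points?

6

V separates as a function of x plus a function of y, so ∇V=0 decouples.
∂V/∂x = -15(x - 3)(x - 2)(x - 1)(x + 2) = 0 at x ∈ {-2, 1, 2, 3}; ∂V/∂y = 12(y - 3)(y - 1)(y + 3) = 0 at y ∈ {-3, 1, 3}.
The Hessian is diagonal: diag(V_xx, V_yy). Second derivatives: V_xx(-2)=900, V_xx(1)=-90, V_xx(2)=60, V_xx(3)=-150; V_yy(-3)=288, V_yy(1)=-96, V_yy(3)=144.
Saddle points occur where the two diagonal entries have opposite signs: (-2, 1), (1, -3), (1, 3), (2, 1), (3, -3), (3, 3). Count: 6.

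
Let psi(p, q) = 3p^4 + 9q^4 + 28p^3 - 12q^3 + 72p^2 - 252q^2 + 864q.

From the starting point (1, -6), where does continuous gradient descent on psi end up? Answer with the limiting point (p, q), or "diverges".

psi is separable, so gradient descent decouples: p follows -∂psi/∂p, q follows -∂psi/∂q.
∂psi/∂p = 12p(p + 3)(p + 4); at p=1 this is 240, so p decreases.
∂psi/∂q = 36(q - 3)(q - 2)(q + 4); at q=-6 this is -5184, so q increases.
p converges to its nearest critical value 0 (a local min of the p-part); q converges to -4. The iterate converges to (0, -4).

(0, -4)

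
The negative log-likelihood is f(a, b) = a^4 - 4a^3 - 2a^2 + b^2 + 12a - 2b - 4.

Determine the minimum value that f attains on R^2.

-14

f(a,b) separates as P(a) + Q(b) − 4, so its minimum is min P + min Q − 4.
P'(a) = 4(a - 3)(a - 1)(a + 1) vanishes at a ∈ {-1, 1, 3}; Q'(b) = 2b - 2 vanishes at b ∈ {1}.
Local minima of P (where P''>0): P(-1)=-9, P(3)=-9. Local minima of Q: Q(1)=-1.
So the global minimum of f is P(-1) + Q(1) − 4 = -9 − 1 − 4 = -14, attained at (-1, 1).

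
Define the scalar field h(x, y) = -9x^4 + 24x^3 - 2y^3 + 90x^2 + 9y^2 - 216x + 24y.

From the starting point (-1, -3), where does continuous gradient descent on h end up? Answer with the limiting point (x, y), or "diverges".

h is separable, so gradient descent decouples: x follows -∂h/∂x, y follows -∂h/∂y.
∂h/∂x = -36(x - 3)(x - 1)(x + 2); at x=-1 this is -288, so x increases.
∂h/∂y = -6(y - 4)(y + 1); at y=-3 this is -84, so y increases.
x converges to its nearest critical value 1 (a local min of the x-part); y converges to -1. The iterate converges to (1, -1).

(1, -1)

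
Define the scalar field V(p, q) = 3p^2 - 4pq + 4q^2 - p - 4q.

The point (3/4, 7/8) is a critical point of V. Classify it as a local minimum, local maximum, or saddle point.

local minimum

The Hessian of V is constant: H = [[6, -4], [-4, 8]].
det(H) = 6·8 − (-4)² = 32.
det(H) > 0 and tr(H) = 14 > 0, so H is positive definite and the point is a local minimum.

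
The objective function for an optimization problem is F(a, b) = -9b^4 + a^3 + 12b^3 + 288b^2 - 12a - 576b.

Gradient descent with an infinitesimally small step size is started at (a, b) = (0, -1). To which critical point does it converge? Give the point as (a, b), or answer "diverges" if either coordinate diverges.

(2, 1)

F is separable, so gradient descent decouples: a follows -∂F/∂a, b follows -∂F/∂b.
∂F/∂a = 3(a - 2)(a + 2); at a=0 this is -12, so a increases.
∂F/∂b = -36(b - 4)(b - 1)(b + 4); at b=-1 this is -1080, so b increases.
a converges to its nearest critical value 2 (a local min of the a-part); b converges to 1. The iterate converges to (2, 1).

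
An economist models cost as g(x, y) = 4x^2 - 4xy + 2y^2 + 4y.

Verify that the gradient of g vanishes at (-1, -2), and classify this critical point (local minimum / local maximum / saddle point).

∇g = (8x - 4y, -4x + 4y + 4); substituting (-1, -2) gives ∇g = (0, 0), so (-1, -2) is indeed a critical point.
The Hessian of g is constant: H = [[8, -4], [-4, 4]].
det(H) = 8·4 − (-4)² = 16.
det(H) > 0 and tr(H) = 12 > 0, so H is positive definite and the point is a local minimum.

local minimum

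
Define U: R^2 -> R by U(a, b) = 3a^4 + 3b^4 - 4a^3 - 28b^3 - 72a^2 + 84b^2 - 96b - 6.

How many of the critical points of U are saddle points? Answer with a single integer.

U separates as a function of a plus a function of b, so ∇U=0 decouples.
∂U/∂a = 12a(a - 4)(a + 3) = 0 at a ∈ {-3, 0, 4}; ∂U/∂b = 12(b - 4)(b - 2)(b - 1) = 0 at b ∈ {1, 2, 4}.
The Hessian is diagonal: diag(U_aa, U_bb). Second derivatives: U_aa(-3)=252, U_aa(0)=-144, U_aa(4)=336; U_bb(1)=36, U_bb(2)=-24, U_bb(4)=72.
Saddle points occur where the two diagonal entries have opposite signs: (-3, 2), (0, 1), (0, 4), (4, 2). Count: 4.

4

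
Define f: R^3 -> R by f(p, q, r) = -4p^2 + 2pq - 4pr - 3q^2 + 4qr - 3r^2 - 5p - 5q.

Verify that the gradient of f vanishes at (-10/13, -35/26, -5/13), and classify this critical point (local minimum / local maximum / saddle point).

∇f = (-8p + 2q - 4r - 5, 2p - 6q + 4r - 5, -4p + 4q - 6r); substituting (-10/13, -35/26, -5/13) gives ∇f = (0, 0, 0), so (-10/13, -35/26, -5/13) is indeed a critical point.
The Hessian is constant: H = [[-8, 2, -4], [2, -6, 4], [-4, 4, -6]].
Leading principal minors: Δ₁ = -8, Δ₂ = 44, Δ₃ = -104.
The minors alternate sign starting negative (−, +, −), so H is negative definite: a local maximum.

local maximum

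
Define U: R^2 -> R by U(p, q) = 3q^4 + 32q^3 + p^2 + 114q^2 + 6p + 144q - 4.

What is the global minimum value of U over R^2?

-72

U(p,q) separates as A(p) + B(q) − 4, so its minimum is min A + min B − 4.
A'(p) = 2p + 6 vanishes at p ∈ {-3}; B'(q) = 12(q + 1)(q + 3)(q + 4) vanishes at q ∈ {-4, -3, -1}.
Local minima of A (where A''>0): A(-3)=-9. Local minima of B: B(-4)=-32, B(-1)=-59.
So the global minimum of U is A(-3) + B(-1) − 4 = -9 − 59 − 4 = -72, attained at (-3, -1).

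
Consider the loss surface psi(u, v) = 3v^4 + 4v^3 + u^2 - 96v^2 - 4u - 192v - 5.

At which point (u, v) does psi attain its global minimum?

(2, 4)

psi(u,v) separates as P(u) + Q(v) − 5, so its minimum is min P + min Q − 5.
P'(u) = 2u - 4 vanishes at u ∈ {2}; Q'(v) = 12(v - 4)(v + 1)(v + 4) vanishes at v ∈ {-4, -1, 4}.
Local minima of P (where P''>0): P(2)=-4. Local minima of Q: Q(-4)=-256, Q(4)=-1280.
So the global minimum of psi is P(2) + Q(4) − 5 = -4 − 1280 − 5 = -1289, attained at (2, 4).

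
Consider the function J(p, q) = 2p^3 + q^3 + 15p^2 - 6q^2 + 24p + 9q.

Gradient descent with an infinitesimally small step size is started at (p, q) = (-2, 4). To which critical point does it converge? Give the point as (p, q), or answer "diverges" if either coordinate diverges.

(-1, 3)

J is separable, so gradient descent decouples: p follows -∂J/∂p, q follows -∂J/∂q.
∂J/∂p = 6(p + 1)(p + 4); at p=-2 this is -12, so p increases.
∂J/∂q = 3(q - 3)(q - 1); at q=4 this is 9, so q decreases.
p converges to its nearest critical value -1 (a local min of the p-part); q converges to 3. The iterate converges to (-1, 3).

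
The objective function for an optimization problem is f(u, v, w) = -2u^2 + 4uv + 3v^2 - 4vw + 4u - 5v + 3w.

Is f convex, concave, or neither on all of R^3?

neither

f is quadratic, so its Hessian is the constant matrix H = [[-4, 4, 0], [4, 6, -4], [0, -4, 0]].
Leading principal minors: -4, -40, 64.
Neither pattern holds ⇒ H is indefinite ⇒ neither convex nor concave.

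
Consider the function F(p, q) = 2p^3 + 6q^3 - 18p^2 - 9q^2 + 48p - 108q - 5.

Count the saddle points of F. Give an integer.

F separates as a function of p plus a function of q, so ∇F=0 decouples.
∂F/∂p = 6(p - 4)(p - 2) = 0 at p ∈ {2, 4}; ∂F/∂q = 18(q - 3)(q + 2) = 0 at q ∈ {-2, 3}.
The Hessian is diagonal: diag(F_pp, F_qq). Second derivatives: F_pp(2)=-12, F_pp(4)=12; F_qq(-2)=-90, F_qq(3)=90.
Saddle points occur where the two diagonal entries have opposite signs: (2, 3), (4, -2). Count: 2.

2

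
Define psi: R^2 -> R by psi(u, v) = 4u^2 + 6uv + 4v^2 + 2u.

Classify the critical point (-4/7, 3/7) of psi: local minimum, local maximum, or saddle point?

local minimum

The Hessian of psi is constant: H = [[8, 6], [6, 8]].
det(H) = 8·8 − 6² = 28.
det(H) > 0 and tr(H) = 16 > 0, so H is positive definite and the point is a local minimum.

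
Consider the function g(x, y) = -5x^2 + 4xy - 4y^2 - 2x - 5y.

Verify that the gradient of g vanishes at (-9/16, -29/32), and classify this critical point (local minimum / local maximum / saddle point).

local maximum

∇g = (-10x + 4y - 2, 4x - 8y - 5); substituting (-9/16, -29/32) gives ∇g = (0, 0), so (-9/16, -29/32) is indeed a critical point.
The Hessian of g is constant: H = [[-10, 4], [4, -8]].
det(H) = (-10)·(-8) − 4² = 64.
det(H) > 0 and tr(H) = -18 < 0, so H is negative definite and the point is a local maximum.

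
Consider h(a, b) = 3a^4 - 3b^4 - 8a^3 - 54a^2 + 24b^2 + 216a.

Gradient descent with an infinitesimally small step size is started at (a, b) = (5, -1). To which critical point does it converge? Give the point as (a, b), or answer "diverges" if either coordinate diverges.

h is separable, so gradient descent decouples: a follows -∂h/∂a, b follows -∂h/∂b.
∂h/∂a = 12(a - 3)(a - 2)(a + 3); at a=5 this is 576, so a decreases.
∂h/∂b = -12b(b - 2)(b + 2); at b=-1 this is -36, so b increases.
a converges to its nearest critical value 3 (a local min of the a-part); b converges to 0. The iterate converges to (3, 0).

(3, 0)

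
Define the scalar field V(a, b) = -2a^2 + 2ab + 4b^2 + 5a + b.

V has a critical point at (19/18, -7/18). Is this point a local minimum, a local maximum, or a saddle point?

saddle point

The Hessian of V is constant: H = [[-4, 2], [2, 8]].
det(H) = (-4)·8 − 2² = -36.
Since det(H) < 0, H is indefinite and the critical point is a saddle point.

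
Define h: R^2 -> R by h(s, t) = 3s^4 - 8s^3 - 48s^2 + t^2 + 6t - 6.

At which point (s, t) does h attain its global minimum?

h(s,t) separates as P(s) + Q(t) − 6, so its minimum is min P + min Q − 6.
P'(s) = 12s(s - 4)(s + 2) vanishes at s ∈ {-2, 0, 4}; Q'(t) = 2(t + 3) vanishes at t ∈ {-3}.
Local minima of P (where P''>0): P(-2)=-80, P(4)=-512. Local minima of Q: Q(-3)=-9.
So the global minimum of h is P(4) + Q(-3) − 6 = -512 − 9 − 6 = -527, attained at (4, -3).

(4, -3)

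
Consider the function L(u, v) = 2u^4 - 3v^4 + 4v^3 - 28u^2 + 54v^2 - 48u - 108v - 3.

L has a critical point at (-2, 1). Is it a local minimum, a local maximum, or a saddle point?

The mixed partial ∂²L/∂u∂v is 0, so the Hessian at any point is diag(L_uu, L_vv) = diag(8(3u^2 - 7), 12(-3v^2 + 2v + 9)).
At (-2, 1): H = diag(40, 96).
Both eigenvalues are positive, so H is positive definite: a local minimum.

local minimum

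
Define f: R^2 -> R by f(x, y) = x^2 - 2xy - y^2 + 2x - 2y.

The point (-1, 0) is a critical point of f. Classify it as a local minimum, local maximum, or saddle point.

The Hessian of f is constant: H = [[2, -2], [-2, -2]].
det(H) = 2·(-2) − (-2)² = -8.
Since det(H) < 0, H is indefinite and the critical point is a saddle point.

saddle point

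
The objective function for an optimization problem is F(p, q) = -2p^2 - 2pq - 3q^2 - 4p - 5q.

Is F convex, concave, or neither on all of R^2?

F is quadratic, so its Hessian is the constant matrix H = [[-4, -2], [-2, -6]].
det(H) = 20, tr(H) = -10.
det(H) > 0 and tr(H) < 0, so H is negative definite everywhere: concave.

concave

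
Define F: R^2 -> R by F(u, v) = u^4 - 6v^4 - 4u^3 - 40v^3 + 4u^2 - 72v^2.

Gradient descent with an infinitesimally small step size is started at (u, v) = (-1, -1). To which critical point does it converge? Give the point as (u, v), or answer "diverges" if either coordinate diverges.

F is separable, so gradient descent decouples: u follows -∂F/∂u, v follows -∂F/∂v.
∂F/∂u = 4u(u - 2)(u - 1); at u=-1 this is -24, so u increases.
∂F/∂v = -24v(v + 2)(v + 3); at v=-1 this is 48, so v decreases.
u converges to its nearest critical value 0 (a local min of the u-part); v converges to -2. The iterate converges to (0, -2).

(0, -2)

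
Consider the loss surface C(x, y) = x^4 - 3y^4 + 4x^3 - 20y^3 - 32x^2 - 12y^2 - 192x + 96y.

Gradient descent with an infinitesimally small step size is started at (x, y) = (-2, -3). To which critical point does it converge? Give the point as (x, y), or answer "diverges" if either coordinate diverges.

C is separable, so gradient descent decouples: x follows -∂C/∂x, y follows -∂C/∂y.
∂C/∂x = 4(x - 4)(x + 3)(x + 4); at x=-2 this is -48, so x increases.
∂C/∂y = -12(y - 1)(y + 2)(y + 4); at y=-3 this is -48, so y increases.
x converges to its nearest critical value 4 (a local min of the x-part); y converges to -2. The iterate converges to (4, -2).

(4, -2)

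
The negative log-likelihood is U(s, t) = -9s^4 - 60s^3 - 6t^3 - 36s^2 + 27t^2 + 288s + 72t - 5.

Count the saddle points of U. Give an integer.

3

U separates as a function of s plus a function of t, so ∇U=0 decouples.
∂U/∂s = -36(s - 1)(s + 2)(s + 4) = 0 at s ∈ {-4, -2, 1}; ∂U/∂t = -18(t - 4)(t + 1) = 0 at t ∈ {-1, 4}.
The Hessian is diagonal: diag(U_ss, U_tt). Second derivatives: U_ss(-4)=-360, U_ss(-2)=216, U_ss(1)=-540; U_tt(-1)=90, U_tt(4)=-90.
Saddle points occur where the two diagonal entries have opposite signs: (-4, -1), (-2, 4), (1, -1). Count: 3.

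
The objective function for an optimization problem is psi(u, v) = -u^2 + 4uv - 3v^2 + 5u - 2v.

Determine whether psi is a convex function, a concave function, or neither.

psi is quadratic, so its Hessian is the constant matrix H = [[-2, 4], [4, -6]].
det(H) = -4, tr(H) = -8.
det(H) < 0, so H is indefinite: neither convex nor concave.

neither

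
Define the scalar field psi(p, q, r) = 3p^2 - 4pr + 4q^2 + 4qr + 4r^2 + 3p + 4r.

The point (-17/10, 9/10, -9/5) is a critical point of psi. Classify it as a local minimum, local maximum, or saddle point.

The Hessian is constant: H = [[6, 0, -4], [0, 8, 4], [-4, 4, 8]].
Leading principal minors: Δ₁ = 6, Δ₂ = 48, Δ₃ = 160.
All leading minors are positive, so H is positive definite: a local minimum.

local minimum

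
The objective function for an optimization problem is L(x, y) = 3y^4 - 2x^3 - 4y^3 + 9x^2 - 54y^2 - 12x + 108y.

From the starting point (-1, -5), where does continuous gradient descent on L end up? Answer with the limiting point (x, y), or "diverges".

(1, -3)

L is separable, so gradient descent decouples: x follows -∂L/∂x, y follows -∂L/∂y.
∂L/∂x = -6(x - 2)(x - 1); at x=-1 this is -36, so x increases.
∂L/∂y = 12(y - 3)(y - 1)(y + 3); at y=-5 this is -1152, so y increases.
x converges to its nearest critical value 1 (a local min of the x-part); y converges to -3. The iterate converges to (1, -3).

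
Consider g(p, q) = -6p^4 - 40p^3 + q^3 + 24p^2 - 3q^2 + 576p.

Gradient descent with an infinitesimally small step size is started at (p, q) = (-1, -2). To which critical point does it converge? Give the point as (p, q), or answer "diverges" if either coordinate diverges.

diverges

g is separable, so gradient descent decouples: p follows -∂g/∂p, q follows -∂g/∂q.
∂g/∂p = -24(p - 2)(p + 3)(p + 4); at p=-1 this is 432, so p decreases.
∂g/∂q = 3q(q - 2); at q=-2 this is 24, so q decreases.
The q-coordinate has no critical point in that direction and runs off to infinity.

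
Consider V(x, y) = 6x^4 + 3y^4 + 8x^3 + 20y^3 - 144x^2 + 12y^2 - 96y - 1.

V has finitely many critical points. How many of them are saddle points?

V separates as a function of x plus a function of y, so ∇V=0 decouples.
∂V/∂x = 24x(x - 3)(x + 4) = 0 at x ∈ {-4, 0, 3}; ∂V/∂y = 12(y - 1)(y + 2)(y + 4) = 0 at y ∈ {-4, -2, 1}.
The Hessian is diagonal: diag(V_xx, V_yy). Second derivatives: V_xx(-4)=672, V_xx(0)=-288, V_xx(3)=504; V_yy(-4)=120, V_yy(-2)=-72, V_yy(1)=180.
Saddle points occur where the two diagonal entries have opposite signs: (-4, -2), (0, -4), (0, 1), (3, -2). Count: 4.

4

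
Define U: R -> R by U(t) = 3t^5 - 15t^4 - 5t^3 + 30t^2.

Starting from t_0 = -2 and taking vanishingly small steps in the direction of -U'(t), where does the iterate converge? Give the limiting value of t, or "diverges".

U'(t) = 15t(t - 4)(t - 1)(t + 1), so U'(-2) = 540.
Gradient descent moves in the -U' direction, i.e. t is decreasing.
There is no critical point below t=-2, and U' keeps the same sign, so the iterate runs off to −∞.

diverges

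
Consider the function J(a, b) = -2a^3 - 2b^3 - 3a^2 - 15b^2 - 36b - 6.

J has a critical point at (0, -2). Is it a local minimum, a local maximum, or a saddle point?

The mixed partial ∂²J/∂a∂b is 0, so the Hessian at any point is diag(J_aa, J_bb) = diag(-6(2a + 1), -6(2b + 5)).
At (0, -2): H = diag(-6, -6).
Both eigenvalues are negative, so H is negative definite: a local maximum.

local maximum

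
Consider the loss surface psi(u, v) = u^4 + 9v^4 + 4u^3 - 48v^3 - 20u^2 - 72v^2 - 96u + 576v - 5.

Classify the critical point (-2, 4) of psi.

saddle point

The mixed partial ∂²psi/∂u∂v is 0, so the Hessian at any point is diag(psi_uu, psi_vv) = diag(4(3u^2 + 6u - 10), 36(3v^2 - 8v - 4)).
At (-2, 4): H = diag(-40, 432).
The eigenvalues have opposite signs, so H is indefinite: a saddle point.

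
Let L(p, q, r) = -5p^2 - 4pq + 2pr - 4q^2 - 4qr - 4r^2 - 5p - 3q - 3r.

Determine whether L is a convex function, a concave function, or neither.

L is quadratic, so its Hessian is the constant matrix H = [[-10, -4, 2], [-4, -8, -4], [2, -4, -8]].
Leading principal minors: -10, 64, -256.
Signs alternate −, +, − ⇒ H ≺ 0 ⇒ concave.

concave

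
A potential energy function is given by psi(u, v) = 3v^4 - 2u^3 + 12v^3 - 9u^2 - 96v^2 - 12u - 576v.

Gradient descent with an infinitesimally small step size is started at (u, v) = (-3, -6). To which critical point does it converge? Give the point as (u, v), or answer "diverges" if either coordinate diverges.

psi is separable, so gradient descent decouples: u follows -∂psi/∂u, v follows -∂psi/∂v.
∂psi/∂u = -6(u + 1)(u + 2); at u=-3 this is -12, so u increases.
∂psi/∂v = 12(v - 4)(v + 3)(v + 4); at v=-6 this is -720, so v increases.
u converges to its nearest critical value -2 (a local min of the u-part); v converges to -4. The iterate converges to (-2, -4).

(-2, -4)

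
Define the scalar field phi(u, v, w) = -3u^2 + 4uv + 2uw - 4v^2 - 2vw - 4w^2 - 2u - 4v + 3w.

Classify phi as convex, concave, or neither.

concave

phi is quadratic, so its Hessian is the constant matrix H = [[-6, 4, 2], [4, -8, -2], [2, -2, -8]].
Leading principal minors: -6, 32, -232.
Signs alternate −, +, − ⇒ H ≺ 0 ⇒ concave.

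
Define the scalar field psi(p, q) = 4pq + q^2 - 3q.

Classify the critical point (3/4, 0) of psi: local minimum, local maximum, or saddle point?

The Hessian of psi is constant: H = [[0, 4], [4, 2]].
det(H) = 0·2 − 4² = -16.
Since det(H) < 0, H is indefinite and the critical point is a saddle point.

saddle point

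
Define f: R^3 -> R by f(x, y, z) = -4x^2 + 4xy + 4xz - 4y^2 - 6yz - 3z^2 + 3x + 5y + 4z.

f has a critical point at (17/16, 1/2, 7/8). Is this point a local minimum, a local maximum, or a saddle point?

The Hessian is constant: H = [[-8, 4, 4], [4, -8, -6], [4, -6, -6]].
Leading principal minors: Δ₁ = -8, Δ₂ = 48, Δ₃ = -64.
The minors alternate sign starting negative (−, +, −), so H is negative definite: a local maximum.

local maximum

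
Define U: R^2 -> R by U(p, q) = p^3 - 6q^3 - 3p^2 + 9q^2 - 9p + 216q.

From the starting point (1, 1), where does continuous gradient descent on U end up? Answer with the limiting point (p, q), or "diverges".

(3, -3)

U is separable, so gradient descent decouples: p follows -∂U/∂p, q follows -∂U/∂q.
∂U/∂p = 3(p - 3)(p + 1); at p=1 this is -12, so p increases.
∂U/∂q = -18(q - 4)(q + 3); at q=1 this is 216, so q decreases.
p converges to its nearest critical value 3 (a local min of the p-part); q converges to -3. The iterate converges to (3, -3).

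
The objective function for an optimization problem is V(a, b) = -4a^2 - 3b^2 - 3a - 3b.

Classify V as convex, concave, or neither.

V is quadratic, so its Hessian is the constant matrix H = [[-8, 0], [0, -6]].
det(H) = 48, tr(H) = -14.
det(H) > 0 and tr(H) < 0, so H is negative definite everywhere: concave.

concave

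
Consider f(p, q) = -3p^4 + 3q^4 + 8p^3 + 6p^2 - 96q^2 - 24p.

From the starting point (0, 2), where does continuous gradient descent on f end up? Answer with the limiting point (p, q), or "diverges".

f is separable, so gradient descent decouples: p follows -∂f/∂p, q follows -∂f/∂q.
∂f/∂p = -12(p - 2)(p - 1)(p + 1); at p=0 this is -24, so p increases.
∂f/∂q = 12q(q - 4)(q + 4); at q=2 this is -288, so q increases.
p converges to its nearest critical value 1 (a local min of the p-part); q converges to 4. The iterate converges to (1, 4).

(1, 4)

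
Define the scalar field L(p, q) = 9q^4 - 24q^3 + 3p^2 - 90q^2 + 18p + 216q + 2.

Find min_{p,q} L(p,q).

L(p,q) separates as A(p) + B(q) + 2, so its minimum is min A + min B + 2.
A'(p) = 6p + 18 vanishes at p ∈ {-3}; B'(q) = 36(q - 3)(q - 1)(q + 2) vanishes at q ∈ {-2, 1, 3}.
Local minima of A (where A''>0): A(-3)=-27. Local minima of B: B(-2)=-456, B(3)=-81.
So the global minimum of L is A(-3) + B(-2) + 2 = -27 − 456 + 2 = -481, attained at (-3, -2).

-481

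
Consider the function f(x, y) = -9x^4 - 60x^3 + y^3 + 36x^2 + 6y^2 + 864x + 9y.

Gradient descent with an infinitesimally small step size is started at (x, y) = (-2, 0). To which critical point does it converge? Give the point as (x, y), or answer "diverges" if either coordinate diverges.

f is separable, so gradient descent decouples: x follows -∂f/∂x, y follows -∂f/∂y.
∂f/∂x = -36(x - 2)(x + 3)(x + 4); at x=-2 this is 288, so x decreases.
∂f/∂y = 3(y + 1)(y + 3); at y=0 this is 9, so y decreases.
x converges to its nearest critical value -3 (a local min of the x-part); y converges to -1. The iterate converges to (-3, -1).

(-3, -1)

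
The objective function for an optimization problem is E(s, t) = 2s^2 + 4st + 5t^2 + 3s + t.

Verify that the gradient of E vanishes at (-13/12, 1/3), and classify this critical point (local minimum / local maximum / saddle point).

∇E = (4s + 4t + 3, 4s + 10t + 1); substituting (-13/12, 1/3) gives ∇E = (0, 0), so (-13/12, 1/3) is indeed a critical point.
The Hessian of E is constant: H = [[4, 4], [4, 10]].
det(H) = 4·10 − 4² = 24.
det(H) > 0 and tr(H) = 14 > 0, so H is positive definite and the point is a local minimum.

local minimum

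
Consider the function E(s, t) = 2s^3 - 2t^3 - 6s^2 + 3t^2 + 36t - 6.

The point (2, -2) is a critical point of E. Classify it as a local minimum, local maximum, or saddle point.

The mixed partial ∂²E/∂s∂t is 0, so the Hessian at any point is diag(E_ss, E_tt) = diag(12(s - 1), 6(-2t + 1)).
At (2, -2): H = diag(12, 30).
Both eigenvalues are positive, so H is positive definite: a local minimum.

local minimum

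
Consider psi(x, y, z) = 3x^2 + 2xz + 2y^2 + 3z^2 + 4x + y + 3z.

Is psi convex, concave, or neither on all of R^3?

psi is quadratic, so its Hessian is the constant matrix H = [[6, 0, 2], [0, 4, 0], [2, 0, 6]].
Leading principal minors: 6, 24, 128.
All positive ⇒ H ≻ 0 ⇒ convex.

convex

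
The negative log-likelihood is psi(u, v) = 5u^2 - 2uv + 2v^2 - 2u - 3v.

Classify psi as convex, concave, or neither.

psi is quadratic, so its Hessian is the constant matrix H = [[10, -2], [-2, 4]].
det(H) = 36, tr(H) = 14.
det(H) > 0 and tr(H) > 0, so H is positive definite everywhere: convex.

convex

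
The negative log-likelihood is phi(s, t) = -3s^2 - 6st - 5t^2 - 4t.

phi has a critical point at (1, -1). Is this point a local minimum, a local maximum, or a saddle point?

local maximum

The Hessian of phi is constant: H = [[-6, -6], [-6, -10]].
det(H) = (-6)·(-10) − (-6)² = 24.
det(H) > 0 and tr(H) = -16 < 0, so H is negative definite and the point is a local maximum.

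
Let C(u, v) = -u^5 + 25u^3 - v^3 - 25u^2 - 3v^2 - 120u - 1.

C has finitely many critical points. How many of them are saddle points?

C separates as a function of u plus a function of v, so ∇C=0 decouples.
∂C/∂u = -5(u - 3)(u - 2)(u + 1)(u + 4) = 0 at u ∈ {-4, -1, 2, 3}; ∂C/∂v = -3v(v + 2) = 0 at v ∈ {-2, 0}.
The Hessian is diagonal: diag(C_uu, C_vv). Second derivatives: C_uu(-4)=630, C_uu(-1)=-180, C_uu(2)=90, C_uu(3)=-140; C_vv(-2)=6, C_vv(0)=-6.
Saddle points occur where the two diagonal entries have opposite signs: (-4, 0), (-1, -2), (2, 0), (3, -2). Count: 4.

4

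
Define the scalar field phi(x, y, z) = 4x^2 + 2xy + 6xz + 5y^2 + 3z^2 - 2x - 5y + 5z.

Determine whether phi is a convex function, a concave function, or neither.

phi is quadratic, so its Hessian is the constant matrix H = [[8, 2, 6], [2, 10, 0], [6, 0, 6]].
Leading principal minors: 8, 76, 96.
All positive ⇒ H ≻ 0 ⇒ convex.

convex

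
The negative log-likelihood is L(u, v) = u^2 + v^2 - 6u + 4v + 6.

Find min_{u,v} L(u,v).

-7

L(u,v) separates as P(u) + Q(v) + 6, so its minimum is min P + min Q + 6.
P'(u) = 2u - 6 vanishes at u ∈ {3}; Q'(v) = 2v + 4 vanishes at v ∈ {-2}.
Local minima of P (where P''>0): P(3)=-9. Local minima of Q: Q(-2)=-4.
So the global minimum of L is P(3) + Q(-2) + 6 = -9 − 4 + 6 = -7, attained at (3, -2).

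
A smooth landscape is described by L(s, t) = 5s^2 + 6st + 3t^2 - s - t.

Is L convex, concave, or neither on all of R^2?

convex

L is quadratic, so its Hessian is the constant matrix H = [[10, 6], [6, 6]].
det(H) = 24, tr(H) = 16.
det(H) > 0 and tr(H) > 0, so H is positive definite everywhere: convex.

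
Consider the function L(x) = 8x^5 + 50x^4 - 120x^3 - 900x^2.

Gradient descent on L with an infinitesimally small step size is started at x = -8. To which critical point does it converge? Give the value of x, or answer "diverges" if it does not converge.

L'(x) = 40x(x - 3)(x + 3)(x + 5), so L'(-8) = 52800.
Gradient descent moves in the -L' direction, i.e. x is decreasing.
There is no critical point below x=-8, and L' keeps the same sign, so the iterate runs off to −∞.

diverges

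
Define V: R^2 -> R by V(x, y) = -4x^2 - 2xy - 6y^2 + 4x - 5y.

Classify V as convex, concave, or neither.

V is quadratic, so its Hessian is the constant matrix H = [[-8, -2], [-2, -12]].
det(H) = 92, tr(H) = -20.
det(H) > 0 and tr(H) < 0, so H is negative definite everywhere: concave.

concave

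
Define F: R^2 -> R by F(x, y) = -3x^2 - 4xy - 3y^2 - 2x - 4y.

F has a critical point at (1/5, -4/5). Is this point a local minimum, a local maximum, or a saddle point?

The Hessian of F is constant: H = [[-6, -4], [-4, -6]].
det(H) = (-6)·(-6) − (-4)² = 20.
det(H) > 0 and tr(H) = -12 < 0, so H is negative definite and the point is a local maximum.

local maximum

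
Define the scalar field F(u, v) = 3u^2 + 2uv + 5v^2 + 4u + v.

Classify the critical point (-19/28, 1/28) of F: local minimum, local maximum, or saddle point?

The Hessian of F is constant: H = [[6, 2], [2, 10]].
det(H) = 6·10 − 2² = 56.
det(H) > 0 and tr(H) = 16 > 0, so H is positive definite and the point is a local minimum.

local minimum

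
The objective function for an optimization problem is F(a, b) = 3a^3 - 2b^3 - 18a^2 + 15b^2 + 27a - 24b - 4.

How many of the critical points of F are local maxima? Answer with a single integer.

F separates as a function of a plus a function of b, so ∇F=0 decouples.
∂F/∂a = 9(a - 3)(a - 1) = 0 at a ∈ {1, 3}; ∂F/∂b = -6(b - 4)(b - 1) = 0 at b ∈ {1, 4}.
The Hessian is diagonal: diag(F_aa, F_bb). Second derivatives: F_aa(1)=-18, F_aa(3)=18; F_bb(1)=18, F_bb(4)=-18.
Local maxima occur where both diagonal entries negative: (1, 4). Count: 1.

1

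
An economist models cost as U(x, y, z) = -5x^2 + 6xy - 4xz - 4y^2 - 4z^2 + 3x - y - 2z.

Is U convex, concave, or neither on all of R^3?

concave

U is quadratic, so its Hessian is the constant matrix H = [[-10, 6, -4], [6, -8, 0], [-4, 0, -8]].
Leading principal minors: -10, 44, -224.
Signs alternate −, +, − ⇒ H ≺ 0 ⇒ concave.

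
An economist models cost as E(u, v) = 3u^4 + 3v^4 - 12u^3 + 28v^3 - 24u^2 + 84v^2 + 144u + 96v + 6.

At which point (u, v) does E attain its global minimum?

(-2, -4)

E(u,v) separates as P(u) + Q(v) + 6, so its minimum is min P + min Q + 6.
P'(u) = 12(u - 3)(u - 2)(u + 2) vanishes at u ∈ {-2, 2, 3}; Q'(v) = 12(v + 1)(v + 2)(v + 4) vanishes at v ∈ {-4, -2, -1}.
Local minima of P (where P''>0): P(-2)=-240, P(3)=135. Local minima of Q: Q(-4)=-64, Q(-1)=-37.
So the global minimum of E is P(-2) + Q(-4) + 6 = -240 − 64 + 6 = -298, attained at (-2, -4).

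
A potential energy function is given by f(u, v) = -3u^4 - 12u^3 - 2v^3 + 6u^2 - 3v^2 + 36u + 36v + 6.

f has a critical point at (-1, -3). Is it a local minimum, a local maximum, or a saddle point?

local minimum

The mixed partial ∂²f/∂u∂v is 0, so the Hessian at any point is diag(f_uu, f_vv) = diag(12(-3u^2 - 6u + 1), -6(2v + 1)).
At (-1, -3): H = diag(48, 30).
Both eigenvalues are positive, so H is positive definite: a local minimum.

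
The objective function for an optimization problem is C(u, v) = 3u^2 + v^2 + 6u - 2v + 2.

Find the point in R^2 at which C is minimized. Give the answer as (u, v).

(-1, 1)

C(u,v) separates as P(u) + Q(v) + 2, so its minimum is min P + min Q + 2.
P'(u) = 6u + 6 vanishes at u ∈ {-1}; Q'(v) = 2v - 2 vanishes at v ∈ {1}.
Local minima of P (where P''>0): P(-1)=-3. Local minima of Q: Q(1)=-1.
So the global minimum of C is P(-1) + Q(1) + 2 = -3 − 1 + 2 = -2, attained at (-1, 1).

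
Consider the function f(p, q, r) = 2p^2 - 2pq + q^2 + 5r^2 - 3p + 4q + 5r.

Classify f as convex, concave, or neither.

convex

f is quadratic, so its Hessian is the constant matrix H = [[4, -2, 0], [-2, 2, 0], [0, 0, 10]].
Leading principal minors: 4, 4, 40.
All positive ⇒ H ≻ 0 ⇒ convex.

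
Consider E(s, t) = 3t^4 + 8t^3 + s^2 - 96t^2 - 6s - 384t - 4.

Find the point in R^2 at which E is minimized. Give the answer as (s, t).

E(s,t) separates as P(s) + Q(t) − 4, so its minimum is min P + min Q − 4.
P'(s) = 2s - 6 vanishes at s ∈ {3}; Q'(t) = 12(t - 4)(t + 2)(t + 4) vanishes at t ∈ {-4, -2, 4}.
Local minima of P (where P''>0): P(3)=-9. Local minima of Q: Q(-4)=256, Q(4)=-1792.
So the global minimum of E is P(3) + Q(4) − 4 = -9 − 1792 − 4 = -1805, attained at (3, 4).

(3, 4)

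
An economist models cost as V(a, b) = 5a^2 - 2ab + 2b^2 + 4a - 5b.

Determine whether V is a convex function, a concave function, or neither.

convex

V is quadratic, so its Hessian is the constant matrix H = [[10, -2], [-2, 4]].
det(H) = 36, tr(H) = 14.
det(H) > 0 and tr(H) > 0, so H is positive definite everywhere: convex.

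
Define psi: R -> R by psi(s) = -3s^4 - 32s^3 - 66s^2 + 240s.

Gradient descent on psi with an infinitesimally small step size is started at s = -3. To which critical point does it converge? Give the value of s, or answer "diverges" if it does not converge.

-4

psi'(s) = -12(s - 1)(s + 4)(s + 5), so psi'(-3) = 96.
Gradient descent moves in the -psi' direction, i.e. s is decreasing.
The nearest critical point in that direction is s = -4, where psi'' = 60 > 0 (a local minimum). The iterate converges there.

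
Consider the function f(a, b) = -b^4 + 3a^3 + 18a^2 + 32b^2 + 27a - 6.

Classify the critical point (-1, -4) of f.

saddle point

The mixed partial ∂²f/∂a∂b is 0, so the Hessian at any point is diag(f_aa, f_bb) = diag(18(a + 2), 4(-3b^2 + 16)).
At (-1, -4): H = diag(18, -128).
The eigenvalues have opposite signs, so H is indefinite: a saddle point.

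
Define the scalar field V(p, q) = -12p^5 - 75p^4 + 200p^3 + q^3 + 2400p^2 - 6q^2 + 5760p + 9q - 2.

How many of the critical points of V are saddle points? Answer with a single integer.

4

V separates as a function of p plus a function of q, so ∇V=0 decouples.
∂V/∂p = -60(p - 4)(p + 2)(p + 3)(p + 4) = 0 at p ∈ {-4, -3, -2, 4}; ∂V/∂q = 3(q - 3)(q - 1) = 0 at q ∈ {1, 3}.
The Hessian is diagonal: diag(V_pp, V_qq). Second derivatives: V_pp(-4)=960, V_pp(-3)=-420, V_pp(-2)=720, V_pp(4)=-20160; V_qq(1)=-6, V_qq(3)=6.
Saddle points occur where the two diagonal entries have opposite signs: (-4, 1), (-3, 3), (-2, 1), (4, 3). Count: 4.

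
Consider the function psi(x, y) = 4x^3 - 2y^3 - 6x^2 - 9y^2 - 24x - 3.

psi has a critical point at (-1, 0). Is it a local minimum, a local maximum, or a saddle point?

local maximum

The mixed partial ∂²psi/∂x∂y is 0, so the Hessian at any point is diag(psi_xx, psi_yy) = diag(12(2x - 1), -6(2y + 3)).
At (-1, 0): H = diag(-36, -18).
Both eigenvalues are negative, so H is negative definite: a local maximum.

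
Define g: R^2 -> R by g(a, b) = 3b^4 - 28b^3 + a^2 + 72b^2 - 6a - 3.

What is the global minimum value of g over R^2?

-12

g(a,b) separates as P(a) + Q(b) − 3, so its minimum is min P + min Q − 3.
P'(a) = 2a - 6 vanishes at a ∈ {3}; Q'(b) = 12b(b - 4)(b - 3) vanishes at b ∈ {0, 3, 4}.
Local minima of P (where P''>0): P(3)=-9. Local minima of Q: Q(0)=0, Q(4)=128.
So the global minimum of g is P(3) + Q(0) − 3 = -9 + 0 − 3 = -12, attained at (3, 0).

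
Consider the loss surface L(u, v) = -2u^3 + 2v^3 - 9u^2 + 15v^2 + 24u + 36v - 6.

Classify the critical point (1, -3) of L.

local maximum

The mixed partial ∂²L/∂u∂v is 0, so the Hessian at any point is diag(L_uu, L_vv) = diag(-6(2u + 3), 6(2v + 5)).
At (1, -3): H = diag(-30, -6).
Both eigenvalues are negative, so H is negative definite: a local maximum.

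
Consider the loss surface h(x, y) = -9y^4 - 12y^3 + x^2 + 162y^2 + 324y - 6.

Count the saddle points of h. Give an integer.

2

h separates as a function of x plus a function of y, so ∇h=0 decouples.
∂h/∂x = 2x = 0 at x ∈ {0}; ∂h/∂y = -36(y - 3)(y + 1)(y + 3) = 0 at y ∈ {-3, -1, 3}.
The Hessian is diagonal: diag(h_xx, h_yy). Second derivatives: h_xx(0)=2; h_yy(-3)=-432, h_yy(-1)=288, h_yy(3)=-864.
Saddle points occur where the two diagonal entries have opposite signs: (0, -3), (0, 3). Count: 2.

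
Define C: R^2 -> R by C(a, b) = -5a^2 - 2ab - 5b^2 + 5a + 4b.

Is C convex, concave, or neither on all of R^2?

C is quadratic, so its Hessian is the constant matrix H = [[-10, -2], [-2, -10]].
det(H) = 96, tr(H) = -20.
det(H) > 0 and tr(H) < 0, so H is negative definite everywhere: concave.

concave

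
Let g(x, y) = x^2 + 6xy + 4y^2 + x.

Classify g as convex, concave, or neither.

neither

g is quadratic, so its Hessian is the constant matrix H = [[2, 6], [6, 8]].
det(H) = -20, tr(H) = 10.
det(H) < 0, so H is indefinite: neither convex nor concave.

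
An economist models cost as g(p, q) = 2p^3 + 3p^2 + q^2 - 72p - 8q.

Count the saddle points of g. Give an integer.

1

g separates as a function of p plus a function of q, so ∇g=0 decouples.
∂g/∂p = 6(p - 3)(p + 4) = 0 at p ∈ {-4, 3}; ∂g/∂q = 2(q - 4) = 0 at q ∈ {4}.
The Hessian is diagonal: diag(g_pp, g_qq). Second derivatives: g_pp(-4)=-42, g_pp(3)=42; g_qq(4)=2.
Saddle points occur where the two diagonal entries have opposite signs: (-4, 4). Count: 1.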